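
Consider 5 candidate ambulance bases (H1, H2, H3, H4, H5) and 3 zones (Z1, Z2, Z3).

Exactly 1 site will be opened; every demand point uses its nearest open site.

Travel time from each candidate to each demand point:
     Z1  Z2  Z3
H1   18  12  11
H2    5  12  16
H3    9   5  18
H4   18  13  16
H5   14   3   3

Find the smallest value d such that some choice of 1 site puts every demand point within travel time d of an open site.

14

Open {H5}.
  Farthest demand point is Z1 at travel time 14 (to H5); all others are ≤ 14.
With {H2} the worst case is 16.
With {H1} the worst case is 18.
No size-1 selection achieves below 14.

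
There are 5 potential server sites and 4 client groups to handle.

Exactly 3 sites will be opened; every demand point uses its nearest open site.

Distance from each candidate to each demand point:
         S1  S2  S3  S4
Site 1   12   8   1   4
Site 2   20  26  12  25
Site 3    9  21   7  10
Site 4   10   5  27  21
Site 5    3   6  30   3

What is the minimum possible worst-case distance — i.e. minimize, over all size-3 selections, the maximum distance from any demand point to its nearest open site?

5

Open {Site 1, Site 4, Site 5}.
  Farthest demand point is S2 at distance 5 (to Site 4); all others are ≤ 5.
With {Site 1, Site 2, Site 5} the worst case is 6.
With {Site 1, Site 3, Site 5} the worst case is 6.
No size-3 selection achieves below 5.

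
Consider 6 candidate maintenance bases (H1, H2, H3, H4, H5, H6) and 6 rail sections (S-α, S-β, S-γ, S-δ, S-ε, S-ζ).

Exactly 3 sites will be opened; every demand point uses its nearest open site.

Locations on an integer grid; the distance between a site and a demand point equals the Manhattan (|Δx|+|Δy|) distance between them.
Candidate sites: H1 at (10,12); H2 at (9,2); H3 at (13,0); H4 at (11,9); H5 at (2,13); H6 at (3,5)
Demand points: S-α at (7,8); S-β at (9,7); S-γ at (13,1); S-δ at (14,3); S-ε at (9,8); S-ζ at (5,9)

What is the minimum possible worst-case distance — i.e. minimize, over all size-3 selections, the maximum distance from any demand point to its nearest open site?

Open {H1, H2, H4}.
  Farthest demand point is S-δ at distance 6 (to H2); all others are ≤ 6.
With {H1, H3, H4} the worst case is 6.
With {H2, H3, H4} the worst case is 6.
No size-3 selection achieves below 6.

6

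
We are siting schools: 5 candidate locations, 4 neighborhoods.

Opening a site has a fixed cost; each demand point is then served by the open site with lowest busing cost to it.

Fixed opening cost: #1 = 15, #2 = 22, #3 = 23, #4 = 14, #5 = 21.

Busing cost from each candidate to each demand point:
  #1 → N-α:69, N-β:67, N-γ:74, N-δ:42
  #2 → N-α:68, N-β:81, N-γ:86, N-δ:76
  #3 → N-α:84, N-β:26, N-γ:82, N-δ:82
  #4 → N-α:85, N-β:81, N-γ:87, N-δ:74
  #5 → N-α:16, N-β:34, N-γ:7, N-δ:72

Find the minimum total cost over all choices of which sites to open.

Open {#1, #5}: assign each demand point to its cheapest open site.
  N-α→#5 16, N-β→#5 34, N-γ→#5 7, N-δ→#1 42
  busing cost 99, fixed 36 → total 135.
Compare {#1, #4, #5}: busing cost 99 + fixed 50 = 149.
Compare {#5}: busing cost 129 + fixed 21 = 150.
Compare {#1, #3, #5}: busing cost 91 + fixed 59 = 150.
All other subsets cost ≥ 149. Minimum total cost: 135.

135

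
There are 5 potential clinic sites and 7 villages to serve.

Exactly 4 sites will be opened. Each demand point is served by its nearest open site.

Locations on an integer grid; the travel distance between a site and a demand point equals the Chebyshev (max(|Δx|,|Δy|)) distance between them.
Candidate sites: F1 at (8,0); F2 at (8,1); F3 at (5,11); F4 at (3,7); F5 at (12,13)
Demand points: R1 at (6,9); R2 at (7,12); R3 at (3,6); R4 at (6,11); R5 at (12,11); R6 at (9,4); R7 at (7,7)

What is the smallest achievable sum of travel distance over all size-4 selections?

Open {F2, F3, F4, F5}.
  R1→F3 2, R2→F3 2, R3→F4 1, R4→F3 1, R5→F5 2, R6→F2 3, R7→F3 4  ⇒ total 15.
Compare {F1, F3, F4, F5}: total 16.
Compare {F1, F2, F3, F5}: total 19.
No size-4 selection does better; minimum is 15.

15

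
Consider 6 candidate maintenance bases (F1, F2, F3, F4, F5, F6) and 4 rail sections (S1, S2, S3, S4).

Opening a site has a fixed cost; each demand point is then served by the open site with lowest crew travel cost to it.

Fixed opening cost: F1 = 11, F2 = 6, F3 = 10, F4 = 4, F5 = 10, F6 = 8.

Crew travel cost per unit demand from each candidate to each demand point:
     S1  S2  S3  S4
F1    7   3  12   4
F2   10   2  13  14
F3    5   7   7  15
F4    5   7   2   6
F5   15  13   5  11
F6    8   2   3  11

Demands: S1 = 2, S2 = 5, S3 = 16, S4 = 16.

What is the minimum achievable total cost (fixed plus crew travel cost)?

136

Open {F1, F4}: assign each demand point to its cheapest open site.
  S1→F4 2×5=10, S2→F1 5×3=15, S3→F4 16×2=32, S4→F1 16×4=64
  crew travel cost 121, fixed 15 → total 136.
Compare {F1, F2, F4}: crew travel cost 116 + fixed 21 = 137.
Compare {F1, F4, F6}: crew travel cost 116 + fixed 23 = 139.
Compare {F1, F2, F4, F6}: crew travel cost 116 + fixed 29 = 145.
All other subsets cost ≥ 137. Minimum total cost: 136.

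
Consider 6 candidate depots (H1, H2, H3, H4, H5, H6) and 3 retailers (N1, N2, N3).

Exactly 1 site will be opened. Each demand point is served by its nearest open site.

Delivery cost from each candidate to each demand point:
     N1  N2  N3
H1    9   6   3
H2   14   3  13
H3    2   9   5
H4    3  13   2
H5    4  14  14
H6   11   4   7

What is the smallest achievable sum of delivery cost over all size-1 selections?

16

Open {H3}.
  N1→H3 2, N2→H3 9, N3→H3 5  ⇒ total 16.
Compare {H1}: total 18.
Compare {H4}: total 18.
No size-1 selection does better; minimum is 16.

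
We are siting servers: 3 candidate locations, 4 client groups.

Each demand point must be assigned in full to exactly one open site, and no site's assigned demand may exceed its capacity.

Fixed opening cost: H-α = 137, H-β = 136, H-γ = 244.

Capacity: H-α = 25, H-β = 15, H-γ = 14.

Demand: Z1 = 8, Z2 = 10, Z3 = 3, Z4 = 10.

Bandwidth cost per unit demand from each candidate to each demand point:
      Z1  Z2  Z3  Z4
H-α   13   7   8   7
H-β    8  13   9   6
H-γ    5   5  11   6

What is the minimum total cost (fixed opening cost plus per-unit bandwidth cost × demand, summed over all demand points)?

501

Open {H-α, H-β}; cheapest assignment that respects the capacities:
  H-α (cap 25, load 23): Z2, Z3, Z4 — cost 10×7 + 3×8 + 10×7 = 164
  H-β (cap 15, load 8): Z1 — cost 8×8 = 64
  Shipping 228, fixed 273 → total 501.
  Any other capacity-feasible assignment to {H-α, H-β} ships for at least 228.
Compare {H-α, H-γ}: its best feasible assignment gives total 585.
Compare {H-α, H-β, H-γ}: its best feasible assignment gives total 711.
Every other set of open sites that can feasibly serve all demand totals ≥ 585 even under its best assignment. Minimum: 501.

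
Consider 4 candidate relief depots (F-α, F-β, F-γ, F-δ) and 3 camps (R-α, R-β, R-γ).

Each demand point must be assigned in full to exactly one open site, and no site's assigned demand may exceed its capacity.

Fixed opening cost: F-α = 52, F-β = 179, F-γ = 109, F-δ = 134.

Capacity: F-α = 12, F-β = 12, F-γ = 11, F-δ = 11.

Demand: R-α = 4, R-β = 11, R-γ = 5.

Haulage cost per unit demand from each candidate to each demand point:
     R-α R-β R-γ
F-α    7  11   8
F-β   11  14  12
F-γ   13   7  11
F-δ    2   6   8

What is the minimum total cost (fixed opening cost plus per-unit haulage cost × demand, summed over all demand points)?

Open {F-α, F-γ}; cheapest assignment that respects the capacities:
  F-α (cap 12, load 9): R-α, R-γ — cost 4×7 + 5×8 = 68
  F-γ (cap 11, load 11): R-β — cost 11×7 = 77
  Shipping 145, fixed 161 → total 306.
  Any other capacity-feasible assignment to {F-α, F-γ} ships for at least 145.
Compare {F-α, F-δ}: its best feasible assignment gives total 320.
Compare {F-γ, F-δ}: its best feasible assignment gives total 368.
Every other set of open sites that can feasibly serve all demand totals ≥ 320 even under its best assignment. Minimum: 306.

306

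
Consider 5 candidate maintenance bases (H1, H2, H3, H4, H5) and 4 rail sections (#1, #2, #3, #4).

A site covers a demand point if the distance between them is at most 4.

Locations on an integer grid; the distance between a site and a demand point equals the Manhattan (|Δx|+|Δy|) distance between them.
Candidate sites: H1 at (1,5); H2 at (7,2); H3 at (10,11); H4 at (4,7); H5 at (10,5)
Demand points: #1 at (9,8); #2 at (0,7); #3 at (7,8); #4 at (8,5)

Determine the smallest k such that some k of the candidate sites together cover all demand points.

Coverage sets (demand points within 4 of each site):
  H1: {#2}
  H2: {#4}
  H3: {#1}
  H4: {#2, #3}
  H5: {#1, #4}
No single site covers all 4 demand points.
But {H4, H5} covers everything, so the minimum is 2.

2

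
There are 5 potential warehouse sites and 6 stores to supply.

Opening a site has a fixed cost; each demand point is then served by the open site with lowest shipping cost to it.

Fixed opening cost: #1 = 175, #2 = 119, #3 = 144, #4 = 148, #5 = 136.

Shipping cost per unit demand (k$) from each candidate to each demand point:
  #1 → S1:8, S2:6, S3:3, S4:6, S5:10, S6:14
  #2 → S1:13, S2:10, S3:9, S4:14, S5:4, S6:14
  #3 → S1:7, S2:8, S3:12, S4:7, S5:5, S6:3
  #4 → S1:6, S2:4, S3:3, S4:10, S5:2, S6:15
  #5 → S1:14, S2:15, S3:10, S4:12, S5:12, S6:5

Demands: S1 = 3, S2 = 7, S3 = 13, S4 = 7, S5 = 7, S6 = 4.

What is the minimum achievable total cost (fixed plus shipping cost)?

Open {#4}: assign each demand point to its cheapest open site.
  S1→#4 3×6=18, S2→#4 7×4=28, S3→#4 13×3=39, S4→#4 7×10=70, S5→#4 7×2=14, S6→#4 4×15=60
  shipping cost 229, fixed 148 → total 377.
Compare {#1}: shipping cost 273 + fixed 175 = 448.
Compare {#3, #4}: shipping cost 160 + fixed 292 = 452.
Compare {#3}: shipping cost 329 + fixed 144 = 473.
All other subsets cost ≥ 448. Minimum total cost: 377.

377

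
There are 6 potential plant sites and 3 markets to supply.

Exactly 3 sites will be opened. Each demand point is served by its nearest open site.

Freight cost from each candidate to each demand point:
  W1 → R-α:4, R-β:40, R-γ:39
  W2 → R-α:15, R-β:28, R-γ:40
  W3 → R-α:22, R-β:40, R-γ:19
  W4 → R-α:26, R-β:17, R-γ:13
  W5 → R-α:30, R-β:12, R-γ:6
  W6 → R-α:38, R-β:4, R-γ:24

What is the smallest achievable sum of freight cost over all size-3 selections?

14

Open {W1, W5, W6}.
  R-α→W1 4, R-β→W6 4, R-γ→W5 6  ⇒ total 14.
Compare {W1, W4, W6}: total 21.
Compare {W1, W2, W5}: total 22.
No size-3 selection does better; minimum is 14.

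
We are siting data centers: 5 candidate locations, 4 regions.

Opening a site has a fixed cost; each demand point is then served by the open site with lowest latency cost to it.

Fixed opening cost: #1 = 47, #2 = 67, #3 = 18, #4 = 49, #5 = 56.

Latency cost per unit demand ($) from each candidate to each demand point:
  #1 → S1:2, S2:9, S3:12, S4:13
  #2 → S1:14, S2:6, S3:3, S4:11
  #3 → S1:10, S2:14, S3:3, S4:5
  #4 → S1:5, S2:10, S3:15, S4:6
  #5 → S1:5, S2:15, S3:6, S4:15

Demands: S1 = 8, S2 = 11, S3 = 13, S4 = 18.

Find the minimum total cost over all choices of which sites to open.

Open {#1, #3}: assign each demand point to its cheapest open site.
  S1→#1 8×2=16, S2→#1 11×9=99, S3→#3 13×3=39, S4→#3 18×5=90
  latency cost 244, fixed 65 → total 309.
Compare {#1, #2, #3}: latency cost 211 + fixed 132 = 343.
Compare {#3, #4}: latency cost 279 + fixed 67 = 346.
Compare {#1, #3, #4}: latency cost 244 + fixed 114 = 358.
All other subsets cost ≥ 343. Minimum total cost: 309.

309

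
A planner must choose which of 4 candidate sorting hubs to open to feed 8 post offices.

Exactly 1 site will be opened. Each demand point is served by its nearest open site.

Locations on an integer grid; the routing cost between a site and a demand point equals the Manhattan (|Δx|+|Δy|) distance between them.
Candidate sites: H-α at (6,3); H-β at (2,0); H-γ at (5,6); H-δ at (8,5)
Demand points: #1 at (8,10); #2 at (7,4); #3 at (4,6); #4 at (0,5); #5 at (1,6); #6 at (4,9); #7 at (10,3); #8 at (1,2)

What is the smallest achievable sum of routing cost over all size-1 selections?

42

Open {H-γ}.
  #1→H-γ 7, #2→H-γ 4, #3→H-γ 1, #4→H-γ 6, #5→H-γ 4, #6→H-γ 4, #7→H-γ 8, #8→H-γ 8  ⇒ total 42.
Compare {H-α}: total 50.
Compare {H-δ}: total 50.
No size-1 selection does better; minimum is 42.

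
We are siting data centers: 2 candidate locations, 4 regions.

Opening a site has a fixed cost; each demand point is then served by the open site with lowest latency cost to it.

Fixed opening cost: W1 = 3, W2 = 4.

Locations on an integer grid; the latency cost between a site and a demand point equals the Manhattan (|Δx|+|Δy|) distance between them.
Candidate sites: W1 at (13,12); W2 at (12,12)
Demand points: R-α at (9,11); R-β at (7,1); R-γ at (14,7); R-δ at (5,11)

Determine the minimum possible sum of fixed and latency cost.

39

Open {W2}: assign each demand point to its cheapest open site.
  R-α→W2 4, R-β→W2 16, R-γ→W2 7, R-δ→W2 8
  latency cost 35, fixed 4 → total 39.
Compare {W1}: latency cost 37 + fixed 3 = 40.
Compare {W1, W2}: latency cost 34 + fixed 7 = 41.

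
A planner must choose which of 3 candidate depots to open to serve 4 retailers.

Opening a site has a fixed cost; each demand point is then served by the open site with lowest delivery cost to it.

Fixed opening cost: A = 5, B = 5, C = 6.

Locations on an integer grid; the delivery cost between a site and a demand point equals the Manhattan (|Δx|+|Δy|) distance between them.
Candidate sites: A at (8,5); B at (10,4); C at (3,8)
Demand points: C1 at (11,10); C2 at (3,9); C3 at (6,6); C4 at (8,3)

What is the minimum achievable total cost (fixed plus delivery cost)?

Open {A, C}: assign each demand point to its cheapest open site.
  C1→A 8, C2→C 1, C3→A 3, C4→A 2
  delivery cost 14, fixed 11 → total 25.
Compare {A}: delivery cost 22 + fixed 5 = 27.
Compare {B, C}: delivery cost 16 + fixed 11 = 27.
Compare {A, B, C}: delivery cost 13 + fixed 16 = 29.
All other subsets cost ≥ 27. Minimum total cost: 25.

25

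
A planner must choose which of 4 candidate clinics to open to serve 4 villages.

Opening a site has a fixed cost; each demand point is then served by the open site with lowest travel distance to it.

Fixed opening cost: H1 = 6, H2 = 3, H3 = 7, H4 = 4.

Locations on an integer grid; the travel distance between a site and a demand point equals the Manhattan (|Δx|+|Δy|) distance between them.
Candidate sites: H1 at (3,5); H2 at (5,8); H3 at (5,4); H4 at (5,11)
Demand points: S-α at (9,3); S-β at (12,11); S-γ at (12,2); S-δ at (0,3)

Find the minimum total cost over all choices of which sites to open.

Open {H3, H4}: assign each demand point to its cheapest open site.
  S-α→H3 5, S-β→H4 7, S-γ→H3 9, S-δ→H3 6
  travel distance 27, fixed 11 → total 38.
Compare {H2, H3}: travel distance 30 + fixed 10 = 40.
Compare {H3}: travel distance 34 + fixed 7 = 41.
Compare {H2, H3, H4}: travel distance 27 + fixed 14 = 41.
All other subsets cost ≥ 40. Minimum total cost: 38.

38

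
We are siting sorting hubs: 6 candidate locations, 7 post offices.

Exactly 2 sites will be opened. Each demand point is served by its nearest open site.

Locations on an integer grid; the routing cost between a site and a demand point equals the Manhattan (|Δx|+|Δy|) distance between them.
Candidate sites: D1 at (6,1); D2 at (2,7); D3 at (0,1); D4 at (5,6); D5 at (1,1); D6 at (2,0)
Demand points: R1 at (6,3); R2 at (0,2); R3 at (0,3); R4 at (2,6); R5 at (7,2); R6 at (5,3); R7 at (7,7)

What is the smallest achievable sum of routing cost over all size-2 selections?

22

Open {D3, D4}.
  R1→D4 4, R2→D3 1, R3→D3 2, R4→D4 3, R5→D4 6, R6→D4 3, R7→D4 3  ⇒ total 22.
Compare {D1, D3}: total 24.
Compare {D4, D5}: total 24.
No size-2 selection does better; minimum is 22.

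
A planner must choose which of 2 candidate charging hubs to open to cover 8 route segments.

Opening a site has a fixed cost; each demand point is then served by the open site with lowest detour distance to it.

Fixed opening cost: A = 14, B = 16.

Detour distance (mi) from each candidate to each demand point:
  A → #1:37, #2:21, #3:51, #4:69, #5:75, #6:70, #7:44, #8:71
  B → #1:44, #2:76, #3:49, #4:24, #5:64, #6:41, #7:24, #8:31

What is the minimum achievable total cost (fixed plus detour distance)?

Open {A, B}: assign each demand point to its cheapest open site.
  #1→A 37, #2→A 21, #3→B 49, #4→B 24, #5→B 64, #6→B 41, #7→B 24, #8→B 31
  detour distance 291, fixed 30 → total 321.
Compare {B}: detour distance 353 + fixed 16 = 369.
Compare {A}: detour distance 438 + fixed 14 = 452.

321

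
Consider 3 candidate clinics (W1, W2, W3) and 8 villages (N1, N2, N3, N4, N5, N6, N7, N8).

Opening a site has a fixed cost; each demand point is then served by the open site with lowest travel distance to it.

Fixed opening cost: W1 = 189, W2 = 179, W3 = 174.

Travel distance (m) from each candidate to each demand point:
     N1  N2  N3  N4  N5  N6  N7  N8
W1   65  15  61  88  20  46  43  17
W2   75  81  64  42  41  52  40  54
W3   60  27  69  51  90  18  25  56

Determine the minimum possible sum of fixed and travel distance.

Open {W1}: assign each demand point to its cheapest open site.
  N1→W1 65, N2→W1 15, N3→W1 61, N4→W1 88, N5→W1 20, N6→W1 46, N7→W1 43, N8→W1 17
  travel distance 355, fixed 189 → total 544.
Compare {W3}: travel distance 396 + fixed 174 = 570.
Compare {W2}: travel distance 449 + fixed 179 = 628.
Compare {W1, W3}: travel distance 267 + fixed 363 = 630.
All other subsets cost ≥ 570. Minimum total cost: 544.

544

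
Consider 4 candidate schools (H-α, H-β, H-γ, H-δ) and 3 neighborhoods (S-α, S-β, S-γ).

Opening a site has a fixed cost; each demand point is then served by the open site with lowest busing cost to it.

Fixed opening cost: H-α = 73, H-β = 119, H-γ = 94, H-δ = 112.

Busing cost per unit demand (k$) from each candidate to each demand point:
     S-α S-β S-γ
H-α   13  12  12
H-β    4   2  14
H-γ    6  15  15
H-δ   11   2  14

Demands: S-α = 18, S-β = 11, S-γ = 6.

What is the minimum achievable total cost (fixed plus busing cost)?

Open {H-β}: assign each demand point to its cheapest open site.
  S-α→H-β 18×4=72, S-β→H-β 11×2=22, S-γ→H-β 6×14=84
  busing cost 178, fixed 119 → total 297.
Compare {H-α, H-β}: busing cost 166 + fixed 192 = 358.
Compare {H-β, H-γ}: busing cost 178 + fixed 213 = 391.
Compare {H-β, H-δ}: busing cost 178 + fixed 231 = 409.
All other subsets cost ≥ 358. Minimum total cost: 297.

297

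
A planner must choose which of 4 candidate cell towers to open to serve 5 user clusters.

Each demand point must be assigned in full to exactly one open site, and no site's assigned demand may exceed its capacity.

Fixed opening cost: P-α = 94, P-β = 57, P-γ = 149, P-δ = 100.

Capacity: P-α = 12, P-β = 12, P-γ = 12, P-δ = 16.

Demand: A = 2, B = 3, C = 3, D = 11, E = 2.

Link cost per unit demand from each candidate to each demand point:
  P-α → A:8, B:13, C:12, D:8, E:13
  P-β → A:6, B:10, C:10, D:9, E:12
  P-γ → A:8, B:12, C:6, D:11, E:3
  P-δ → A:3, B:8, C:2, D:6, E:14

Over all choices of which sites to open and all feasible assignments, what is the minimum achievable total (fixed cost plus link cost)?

Open {P-β, P-δ}; cheapest assignment that respects the capacities:
  P-β (cap 12, load 5): B, E — cost 3×10 + 2×12 = 54
  P-δ (cap 16, load 16): A, C, D — cost 2×3 + 3×2 + 11×6 = 78
  Shipping 132, fixed 157 → total 289.
  Any other capacity-feasible assignment to {P-β, P-δ} ships for at least 132.
Compare {P-α, P-β}: its best feasible assignment gives total 335.
Compare {P-α, P-δ}: its best feasible assignment gives total 337.
Every other set of open sites that can feasibly serve all demand totals ≥ 335 even under its best assignment. Minimum: 289.

289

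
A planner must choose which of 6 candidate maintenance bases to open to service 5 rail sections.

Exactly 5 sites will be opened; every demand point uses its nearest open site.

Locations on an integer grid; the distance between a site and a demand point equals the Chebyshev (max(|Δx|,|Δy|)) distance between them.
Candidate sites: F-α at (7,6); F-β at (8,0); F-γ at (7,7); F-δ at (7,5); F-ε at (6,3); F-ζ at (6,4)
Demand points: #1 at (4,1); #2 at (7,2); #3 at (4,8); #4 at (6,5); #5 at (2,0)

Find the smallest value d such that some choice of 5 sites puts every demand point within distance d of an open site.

4

Open {F-α, F-β, F-γ, F-δ, F-ε}.
  Farthest demand point is #5 at distance 4 (to F-ε); all others are ≤ 4.
With {F-α, F-β, F-γ, F-δ, F-ζ} the worst case is 4.
With {F-α, F-β, F-γ, F-ε, F-ζ} the worst case is 4.
No size-5 selection achieves below 4.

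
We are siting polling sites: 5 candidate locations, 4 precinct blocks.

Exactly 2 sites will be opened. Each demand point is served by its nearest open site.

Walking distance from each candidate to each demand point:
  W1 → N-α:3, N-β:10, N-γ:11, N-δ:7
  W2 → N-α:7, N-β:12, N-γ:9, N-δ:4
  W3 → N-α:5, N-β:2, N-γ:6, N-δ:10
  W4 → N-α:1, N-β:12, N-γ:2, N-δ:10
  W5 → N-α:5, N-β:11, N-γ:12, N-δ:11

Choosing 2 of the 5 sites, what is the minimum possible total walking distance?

Open {W3, W4}.
  N-α→W4 1, N-β→W3 2, N-γ→W4 2, N-δ→W3 10  ⇒ total 15.
Compare {W2, W3}: total 17.
Compare {W1, W3}: total 18.
No size-2 selection does better; minimum is 15.

15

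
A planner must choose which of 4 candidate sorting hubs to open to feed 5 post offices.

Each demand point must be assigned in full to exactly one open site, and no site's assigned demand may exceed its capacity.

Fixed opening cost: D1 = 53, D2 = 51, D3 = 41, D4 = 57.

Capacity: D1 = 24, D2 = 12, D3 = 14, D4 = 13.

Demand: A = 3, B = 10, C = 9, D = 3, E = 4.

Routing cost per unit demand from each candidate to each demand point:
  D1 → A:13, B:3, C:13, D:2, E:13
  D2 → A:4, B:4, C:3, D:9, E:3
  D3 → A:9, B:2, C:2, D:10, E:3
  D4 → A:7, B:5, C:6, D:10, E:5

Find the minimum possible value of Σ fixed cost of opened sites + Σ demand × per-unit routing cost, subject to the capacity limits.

199

Open {D1, D3}; cheapest assignment that respects the capacities:
  D1 (cap 24, load 16): A, B, D — cost 3×13 + 10×3 + 3×2 = 75
  D3 (cap 14, load 13): C, E — cost 9×2 + 4×3 = 30
  Shipping 105, fixed 94 → total 199.
  Any other capacity-feasible assignment to {D1, D3} ships for at least 105.
Compare {D1, D2, D3}: its best feasible assignment gives total 222.
Compare {D1, D2}: its best feasible assignment gives total 231.
Every other set of open sites that can feasibly serve all demand totals ≥ 222 even under its best assignment. Minimum: 199.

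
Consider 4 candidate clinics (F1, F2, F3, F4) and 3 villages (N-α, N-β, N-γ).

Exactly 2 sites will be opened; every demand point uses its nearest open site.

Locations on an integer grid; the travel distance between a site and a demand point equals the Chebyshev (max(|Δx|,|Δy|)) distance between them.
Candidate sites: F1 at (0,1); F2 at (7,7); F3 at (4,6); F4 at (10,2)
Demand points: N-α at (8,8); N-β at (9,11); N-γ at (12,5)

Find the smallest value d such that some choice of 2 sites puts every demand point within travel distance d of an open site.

Open {F2, F4}.
  Farthest demand point is N-β at travel distance 4 (to F2); all others are ≤ 4.
With {F1, F2} the worst case is 5.
With {F2, F3} the worst case is 5.
No size-2 selection achieves below 4.

4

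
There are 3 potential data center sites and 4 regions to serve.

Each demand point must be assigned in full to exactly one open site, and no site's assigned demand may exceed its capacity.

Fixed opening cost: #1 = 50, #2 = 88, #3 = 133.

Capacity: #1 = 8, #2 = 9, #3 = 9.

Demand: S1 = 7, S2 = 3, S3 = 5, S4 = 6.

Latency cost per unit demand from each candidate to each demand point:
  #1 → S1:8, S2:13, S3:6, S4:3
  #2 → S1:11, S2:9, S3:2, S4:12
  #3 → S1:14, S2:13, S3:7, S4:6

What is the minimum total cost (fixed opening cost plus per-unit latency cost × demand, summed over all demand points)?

400

Open {#1, #2, #3}; cheapest assignment that respects the capacities:
  #1 (cap 8, load 7): S1 — cost 7×8 = 56
  #2 (cap 9, load 8): S2, S3 — cost 3×9 + 5×2 = 37
  #3 (cap 9, load 6): S4 — cost 6×6 = 36
  Shipping 129, fixed 271 → total 400.
  Any other capacity-feasible assignment to {#1, #2, #3} ships for at least 129.
Total demand is 21 and no other set of sites has combined capacity ≥ 21, so {#1, #2, #3} is the only feasible choice of open sites. Minimum: 400.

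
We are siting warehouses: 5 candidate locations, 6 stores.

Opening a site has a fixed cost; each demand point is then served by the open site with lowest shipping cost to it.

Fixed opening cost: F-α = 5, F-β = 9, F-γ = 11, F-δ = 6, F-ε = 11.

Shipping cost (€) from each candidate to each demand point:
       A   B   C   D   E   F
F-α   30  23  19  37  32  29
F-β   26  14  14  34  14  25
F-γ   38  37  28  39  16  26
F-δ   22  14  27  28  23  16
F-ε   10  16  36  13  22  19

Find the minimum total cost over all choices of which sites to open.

Open {F-β, F-ε}: assign each demand point to its cheapest open site.
  A→F-ε 10, B→F-β 14, C→F-β 14, D→F-ε 13, E→F-β 14, F→F-ε 19
  shipping cost 84, fixed 20 → total 104.
Compare {F-β, F-δ, F-ε}: shipping cost 81 + fixed 26 = 107.
Compare {F-α, F-β, F-ε}: shipping cost 84 + fixed 25 = 109.
Compare {F-α, F-β, F-δ, F-ε}: shipping cost 81 + fixed 31 = 112.
All other subsets cost ≥ 107. Minimum total cost: 104.

104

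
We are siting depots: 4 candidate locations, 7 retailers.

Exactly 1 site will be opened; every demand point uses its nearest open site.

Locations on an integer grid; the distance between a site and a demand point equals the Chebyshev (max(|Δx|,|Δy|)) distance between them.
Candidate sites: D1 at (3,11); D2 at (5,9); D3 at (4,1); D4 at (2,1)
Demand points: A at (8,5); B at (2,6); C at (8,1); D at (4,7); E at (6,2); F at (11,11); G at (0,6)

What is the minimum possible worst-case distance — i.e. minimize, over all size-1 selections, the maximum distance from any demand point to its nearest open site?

8

Open {D2}.
  Farthest demand point is C at distance 8 (to D2); all others are ≤ 8.
With {D1} the worst case is 10.
With {D3} the worst case is 10.
No size-1 selection achieves below 8.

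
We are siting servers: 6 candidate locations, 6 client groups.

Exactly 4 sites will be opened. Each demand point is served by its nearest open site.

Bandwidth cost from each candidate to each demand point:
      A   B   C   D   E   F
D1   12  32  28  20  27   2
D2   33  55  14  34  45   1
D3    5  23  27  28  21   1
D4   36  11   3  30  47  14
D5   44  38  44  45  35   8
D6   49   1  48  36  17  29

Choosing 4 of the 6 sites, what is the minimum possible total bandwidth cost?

47

Open {D1, D3, D4, D6}.
  A→D3 5, B→D6 1, C→D4 3, D→D1 20, E→D6 17, F→D3 1  ⇒ total 47.
Compare {D1, D2, D4, D6}: total 54.
Compare {D1, D4, D5, D6}: total 55.
No size-4 selection does better; minimum is 47.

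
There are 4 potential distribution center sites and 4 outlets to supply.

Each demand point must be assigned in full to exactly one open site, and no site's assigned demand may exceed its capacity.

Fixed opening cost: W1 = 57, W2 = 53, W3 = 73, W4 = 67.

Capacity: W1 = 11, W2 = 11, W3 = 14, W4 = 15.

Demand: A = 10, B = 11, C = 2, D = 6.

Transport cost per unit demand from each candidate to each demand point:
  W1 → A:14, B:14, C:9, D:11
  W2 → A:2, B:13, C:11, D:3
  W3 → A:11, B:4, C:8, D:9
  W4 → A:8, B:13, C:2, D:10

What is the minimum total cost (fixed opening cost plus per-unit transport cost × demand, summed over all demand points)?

321

Open {W2, W3, W4}; cheapest assignment that respects the capacities:
  W2 (cap 11, load 10): A — cost 10×2 = 20
  W3 (cap 14, load 11): B — cost 11×4 = 44
  W4 (cap 15, load 8): C, D — cost 2×2 + 6×10 = 64
  Shipping 128, fixed 193 → total 321.
  Any other capacity-feasible assignment to {W2, W3, W4} ships for at least 128.
Compare {W1, W2, W3}: its best feasible assignment gives total 329.
Compare {W1, W2, W3, W4}: its best feasible assignment gives total 378.
Every other set of open sites that can feasibly serve all demand totals ≥ 329 even under its best assignment. Minimum: 321.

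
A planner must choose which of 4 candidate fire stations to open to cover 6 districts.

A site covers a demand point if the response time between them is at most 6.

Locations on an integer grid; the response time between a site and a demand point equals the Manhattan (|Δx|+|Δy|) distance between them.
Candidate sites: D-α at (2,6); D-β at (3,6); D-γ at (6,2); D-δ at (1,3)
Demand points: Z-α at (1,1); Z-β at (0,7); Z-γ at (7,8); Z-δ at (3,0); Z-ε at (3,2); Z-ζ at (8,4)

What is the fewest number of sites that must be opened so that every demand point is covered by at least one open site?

2

Coverage sets (demand points within 6 of each site):
  D-α: {Z-α, Z-β, Z-ε}
  D-β: {Z-β, Z-γ, Z-δ, Z-ε}
  D-γ: {Z-α, Z-δ, Z-ε, Z-ζ}
  D-δ: {Z-α, Z-β, Z-δ, Z-ε}
No single site covers all 6 demand points.
But {D-β, D-γ} covers everything, so the minimum is 2.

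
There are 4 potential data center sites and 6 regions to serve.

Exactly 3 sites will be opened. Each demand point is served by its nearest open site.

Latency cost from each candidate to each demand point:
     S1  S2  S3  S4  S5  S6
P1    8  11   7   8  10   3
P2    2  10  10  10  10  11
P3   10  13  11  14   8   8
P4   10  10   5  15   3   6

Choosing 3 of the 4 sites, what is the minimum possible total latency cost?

Open {P1, P2, P4}.
  S1→P2 2, S2→P2 10, S3→P4 5, S4→P1 8, S5→P4 3, S6→P1 3  ⇒ total 31.
Compare {P2, P3, P4}: total 36.
Compare {P1, P3, P4}: total 37.
No size-3 selection does better; minimum is 31.

31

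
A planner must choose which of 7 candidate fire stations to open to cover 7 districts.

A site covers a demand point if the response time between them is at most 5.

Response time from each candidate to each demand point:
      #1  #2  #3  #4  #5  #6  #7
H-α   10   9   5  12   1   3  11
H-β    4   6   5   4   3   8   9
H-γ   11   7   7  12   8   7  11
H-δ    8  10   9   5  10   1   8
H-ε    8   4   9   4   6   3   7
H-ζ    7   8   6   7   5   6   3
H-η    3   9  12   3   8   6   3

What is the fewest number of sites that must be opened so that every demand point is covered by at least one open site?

Coverage sets (demand points within 5 of each site):
  H-α: {#3, #5, #6}
  H-β: {#1, #3, #4, #5}
  H-γ: {}
  H-δ: {#4, #6}
  H-ε: {#2, #4, #6}
  H-ζ: {#5, #7}
  H-η: {#1, #4, #7}
No 2 sites suffice: every size-2 union leaves at least one demand point uncovered.
But {H-α, H-ε, H-η} covers everything, so the minimum is 3.

3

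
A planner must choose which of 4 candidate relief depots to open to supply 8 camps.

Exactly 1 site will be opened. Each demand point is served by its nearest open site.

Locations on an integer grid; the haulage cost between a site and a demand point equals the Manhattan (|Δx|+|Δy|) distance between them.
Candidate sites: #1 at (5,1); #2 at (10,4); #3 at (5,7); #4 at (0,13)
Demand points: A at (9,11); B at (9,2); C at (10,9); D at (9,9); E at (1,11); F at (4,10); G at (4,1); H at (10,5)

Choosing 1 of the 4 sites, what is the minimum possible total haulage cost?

Open {#3}.
  A→#3 8, B→#3 9, C→#3 7, D→#3 6, E→#3 8, F→#3 4, G→#3 7, H→#3 7  ⇒ total 56.
Compare {#2}: total 60.
Compare {#1}: total 78.
No size-1 selection does better; minimum is 56.

56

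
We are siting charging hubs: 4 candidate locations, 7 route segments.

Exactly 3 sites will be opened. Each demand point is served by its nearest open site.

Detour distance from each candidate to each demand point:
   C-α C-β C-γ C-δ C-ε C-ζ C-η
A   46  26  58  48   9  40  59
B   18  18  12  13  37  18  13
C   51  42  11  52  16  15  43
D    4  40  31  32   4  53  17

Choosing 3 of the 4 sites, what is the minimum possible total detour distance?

78

Open {B, C, D}.
  C-α→D 4, C-β→B 18, C-γ→C 11, C-δ→B 13, C-ε→D 4, C-ζ→C 15, C-η→B 13  ⇒ total 78.
Compare {A, B, D}: total 82.
Compare {A, B, C}: total 97.
No size-3 selection does better; minimum is 78.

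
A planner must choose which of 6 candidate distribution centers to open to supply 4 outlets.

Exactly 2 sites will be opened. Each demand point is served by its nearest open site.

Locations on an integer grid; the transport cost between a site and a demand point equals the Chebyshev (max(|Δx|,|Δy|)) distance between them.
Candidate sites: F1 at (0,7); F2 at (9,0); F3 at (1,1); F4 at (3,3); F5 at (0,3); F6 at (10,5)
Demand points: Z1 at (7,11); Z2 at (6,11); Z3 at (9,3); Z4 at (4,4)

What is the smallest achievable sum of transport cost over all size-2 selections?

Open {F4, F6}.
  Z1→F6 6, Z2→F6 6, Z3→F6 2, Z4→F4 1  ⇒ total 15.
Compare {F3, F6}: total 17.
Compare {F1, F6}: total 18.
No size-2 selection does better; minimum is 15.

15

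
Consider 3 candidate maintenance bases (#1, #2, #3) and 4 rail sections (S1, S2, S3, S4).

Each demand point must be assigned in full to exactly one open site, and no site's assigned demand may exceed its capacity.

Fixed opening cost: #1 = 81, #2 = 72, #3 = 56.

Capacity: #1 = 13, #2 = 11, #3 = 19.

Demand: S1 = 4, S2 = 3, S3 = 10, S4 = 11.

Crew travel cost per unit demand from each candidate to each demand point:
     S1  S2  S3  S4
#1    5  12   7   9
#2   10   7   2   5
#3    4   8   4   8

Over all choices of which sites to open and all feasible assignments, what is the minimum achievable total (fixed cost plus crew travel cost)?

263

Open {#2, #3}; cheapest assignment that respects the capacities:
  #2 (cap 11, load 11): S4 — cost 11×5 = 55
  #3 (cap 19, load 17): S1, S2, S3 — cost 4×4 + 3×8 + 10×4 = 80
  Shipping 135, fixed 128 → total 263.
  Any other capacity-feasible assignment to {#2, #3} ships for at least 135.
Compare {#1, #3}: its best feasible assignment gives total 316.
Compare {#1, #2, #3}: its best feasible assignment gives total 344.
Every other set of open sites that can feasibly serve all demand totals ≥ 316 even under its best assignment. Minimum: 263.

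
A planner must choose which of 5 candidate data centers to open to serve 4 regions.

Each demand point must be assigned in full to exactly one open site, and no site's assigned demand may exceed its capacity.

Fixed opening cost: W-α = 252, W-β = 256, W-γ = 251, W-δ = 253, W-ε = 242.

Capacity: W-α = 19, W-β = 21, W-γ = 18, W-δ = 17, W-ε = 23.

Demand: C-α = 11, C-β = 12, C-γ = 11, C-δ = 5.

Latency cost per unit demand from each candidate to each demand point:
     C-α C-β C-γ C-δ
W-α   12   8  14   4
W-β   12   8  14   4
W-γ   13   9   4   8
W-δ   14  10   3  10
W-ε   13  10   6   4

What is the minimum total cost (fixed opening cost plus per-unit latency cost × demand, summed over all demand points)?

Open {W-α, W-ε}; cheapest assignment that respects the capacities:
  W-α (cap 19, load 17): C-β, C-δ — cost 12×8 + 5×4 = 116
  W-ε (cap 23, load 22): C-α, C-γ — cost 11×13 + 11×6 = 209
  Shipping 325, fixed 494 → total 819.
  Any other capacity-feasible assignment to {W-α, W-ε} ships for at least 325.
Compare {W-β, W-ε}: its best feasible assignment gives total 823.
Compare {W-γ, W-ε}: its best feasible assignment gives total 840.
Every other set of open sites that can feasibly serve all demand totals ≥ 823 even under its best assignment. Minimum: 819.

819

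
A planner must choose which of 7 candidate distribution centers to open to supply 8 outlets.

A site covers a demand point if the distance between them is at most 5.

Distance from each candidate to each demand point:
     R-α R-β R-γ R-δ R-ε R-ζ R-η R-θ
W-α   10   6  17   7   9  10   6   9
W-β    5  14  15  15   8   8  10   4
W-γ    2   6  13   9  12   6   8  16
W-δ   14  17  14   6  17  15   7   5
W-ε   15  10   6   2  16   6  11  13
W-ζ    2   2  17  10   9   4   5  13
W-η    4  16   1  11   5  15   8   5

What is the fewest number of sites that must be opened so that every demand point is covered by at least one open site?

Coverage sets (demand points within 5 of each site):
  W-α: {}
  W-β: {R-α, R-θ}
  W-γ: {R-α}
  W-δ: {R-θ}
  W-ε: {R-δ}
  W-ζ: {R-α, R-β, R-ζ, R-η}
  W-η: {R-α, R-γ, R-ε, R-θ}
No 2 sites suffice: every size-2 union leaves at least one demand point uncovered.
But {W-ε, W-ζ, W-η} covers everything, so the minimum is 3.

3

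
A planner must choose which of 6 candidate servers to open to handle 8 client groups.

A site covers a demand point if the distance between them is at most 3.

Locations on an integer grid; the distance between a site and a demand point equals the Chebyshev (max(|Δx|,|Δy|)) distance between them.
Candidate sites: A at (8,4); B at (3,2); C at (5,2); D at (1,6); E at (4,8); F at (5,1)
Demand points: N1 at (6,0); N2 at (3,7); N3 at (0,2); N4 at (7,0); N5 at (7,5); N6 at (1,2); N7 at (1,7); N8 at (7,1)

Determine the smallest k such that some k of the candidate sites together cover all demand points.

Coverage sets (demand points within 3 of each site):
  A: {N5, N8}
  B: {N1, N3, N6}
  C: {N1, N4, N5, N8}
  D: {N2, N7}
  E: {N2, N5, N7}
  F: {N1, N4, N8}
No 2 sites suffice: every size-2 union leaves at least one demand point uncovered.
But {B, C, D} covers everything, so the minimum is 3.

3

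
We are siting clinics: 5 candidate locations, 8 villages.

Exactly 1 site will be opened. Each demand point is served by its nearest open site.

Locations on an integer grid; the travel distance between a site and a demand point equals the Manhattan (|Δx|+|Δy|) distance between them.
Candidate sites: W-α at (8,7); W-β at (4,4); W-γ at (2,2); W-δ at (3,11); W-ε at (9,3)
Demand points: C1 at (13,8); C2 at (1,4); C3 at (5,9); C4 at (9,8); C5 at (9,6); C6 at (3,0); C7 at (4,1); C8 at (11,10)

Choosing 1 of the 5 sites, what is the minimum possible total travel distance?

Open {W-α}.
  C1→W-α 6, C2→W-α 10, C3→W-α 5, C4→W-α 2, C5→W-α 2, C6→W-α 12, C7→W-α 10, C8→W-α 6  ⇒ total 53.
Compare {W-β}: total 59.
Compare {W-ε}: total 61.
No size-1 selection does better; minimum is 53.

53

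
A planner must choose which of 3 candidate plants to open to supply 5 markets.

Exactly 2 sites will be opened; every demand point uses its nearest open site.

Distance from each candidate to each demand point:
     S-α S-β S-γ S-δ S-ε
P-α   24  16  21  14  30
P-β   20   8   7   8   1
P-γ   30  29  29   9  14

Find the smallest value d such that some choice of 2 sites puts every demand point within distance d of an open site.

20

Open {P-α, P-β}.
  Farthest demand point is S-α at distance 20 (to P-β); all others are ≤ 20.
With {P-β, P-γ} the worst case is 20.
With {P-α, P-γ} the worst case is 24.
No size-2 selection achieves below 20.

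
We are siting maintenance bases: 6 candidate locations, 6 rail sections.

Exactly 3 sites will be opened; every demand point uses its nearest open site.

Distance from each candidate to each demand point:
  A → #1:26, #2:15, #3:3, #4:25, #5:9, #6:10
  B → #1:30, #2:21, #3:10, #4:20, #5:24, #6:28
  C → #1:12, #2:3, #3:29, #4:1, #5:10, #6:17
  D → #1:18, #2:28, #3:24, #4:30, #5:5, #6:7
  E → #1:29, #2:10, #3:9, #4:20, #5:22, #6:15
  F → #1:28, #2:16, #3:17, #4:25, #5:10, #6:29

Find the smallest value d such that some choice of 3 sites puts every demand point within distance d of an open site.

12

Open {A, B, C}.
  Farthest demand point is #1 at distance 12 (to C); all others are ≤ 12.
With {A, C, D} the worst case is 12.
With {A, C, E} the worst case is 12.
No size-3 selection achieves below 12.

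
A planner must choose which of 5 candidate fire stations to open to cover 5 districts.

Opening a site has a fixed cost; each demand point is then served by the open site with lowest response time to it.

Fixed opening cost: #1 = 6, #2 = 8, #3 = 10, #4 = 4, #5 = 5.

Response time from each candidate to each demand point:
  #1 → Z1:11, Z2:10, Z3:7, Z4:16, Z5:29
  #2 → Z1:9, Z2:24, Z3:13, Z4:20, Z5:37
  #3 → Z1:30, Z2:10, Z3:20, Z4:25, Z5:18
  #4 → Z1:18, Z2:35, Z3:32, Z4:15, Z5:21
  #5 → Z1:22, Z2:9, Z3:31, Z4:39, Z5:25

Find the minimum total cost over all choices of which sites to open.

74

Open {#1, #4}: assign each demand point to its cheapest open site.
  Z1→#1 11, Z2→#1 10, Z3→#1 7, Z4→#4 15, Z5→#4 21
  response time 64, fixed 10 → total 74.
Compare {#1, #3}: response time 62 + fixed 16 = 78.
Compare {#1, #4, #5}: response time 63 + fixed 15 = 78.
Compare {#1}: response time 73 + fixed 6 = 79.
All other subsets cost ≥ 78. Minimum total cost: 74.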